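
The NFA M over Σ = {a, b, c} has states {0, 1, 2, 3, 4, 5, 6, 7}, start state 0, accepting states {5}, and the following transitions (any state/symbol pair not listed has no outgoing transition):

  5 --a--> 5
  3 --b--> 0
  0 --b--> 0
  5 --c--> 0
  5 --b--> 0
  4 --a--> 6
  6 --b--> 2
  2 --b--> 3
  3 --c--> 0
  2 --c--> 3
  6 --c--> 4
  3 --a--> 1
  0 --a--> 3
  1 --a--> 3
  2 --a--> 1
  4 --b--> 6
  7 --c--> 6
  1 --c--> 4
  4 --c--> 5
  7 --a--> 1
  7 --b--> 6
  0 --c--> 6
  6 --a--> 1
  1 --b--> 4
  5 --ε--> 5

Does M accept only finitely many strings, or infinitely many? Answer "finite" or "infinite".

infinite

State 0 is reachable from the start and can reach an accepting state, and it lies on the cycle 0 → 0.
Traversing that cycle any number of times yields accepted strings of unbounded length, so the language is infinite.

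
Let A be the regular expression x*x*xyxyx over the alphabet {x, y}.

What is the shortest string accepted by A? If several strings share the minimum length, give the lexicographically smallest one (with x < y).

xyxyx

By inspection of the expression, no string of length less than 5 matches, and xyxyx is the lexicographically first match of length 5.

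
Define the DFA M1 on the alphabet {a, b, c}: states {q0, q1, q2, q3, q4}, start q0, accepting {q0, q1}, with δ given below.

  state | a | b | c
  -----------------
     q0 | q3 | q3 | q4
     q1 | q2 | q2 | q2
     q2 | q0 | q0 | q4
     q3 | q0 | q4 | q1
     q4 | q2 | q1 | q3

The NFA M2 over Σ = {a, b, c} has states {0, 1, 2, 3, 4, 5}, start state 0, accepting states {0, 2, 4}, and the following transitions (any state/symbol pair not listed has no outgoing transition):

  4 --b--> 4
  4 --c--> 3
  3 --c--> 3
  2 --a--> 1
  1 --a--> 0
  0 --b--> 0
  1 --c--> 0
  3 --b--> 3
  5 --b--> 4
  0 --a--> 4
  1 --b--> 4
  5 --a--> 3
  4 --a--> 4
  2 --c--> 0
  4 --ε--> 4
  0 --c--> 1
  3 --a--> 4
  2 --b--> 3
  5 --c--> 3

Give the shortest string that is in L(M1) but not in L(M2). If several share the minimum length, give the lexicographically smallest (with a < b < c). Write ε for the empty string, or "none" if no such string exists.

The string ac is accepted by M1 but not by M2.
No shorter string lies in the difference, and ac is the lexicographically first length-2 string in L(M1) \ L(M2).

ac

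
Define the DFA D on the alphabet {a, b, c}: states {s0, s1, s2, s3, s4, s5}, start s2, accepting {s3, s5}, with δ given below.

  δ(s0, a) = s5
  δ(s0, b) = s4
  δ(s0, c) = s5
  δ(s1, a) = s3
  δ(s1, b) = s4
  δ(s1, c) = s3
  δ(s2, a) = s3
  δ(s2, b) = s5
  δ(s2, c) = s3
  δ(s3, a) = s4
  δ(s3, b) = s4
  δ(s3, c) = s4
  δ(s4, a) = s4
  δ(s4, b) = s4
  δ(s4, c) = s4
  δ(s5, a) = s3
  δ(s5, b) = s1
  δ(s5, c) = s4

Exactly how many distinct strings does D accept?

6

The useful subgraph on states {s1, s2, s3, s5} is acyclic, so L(D) is finite; the longest accepting path visits 4 useful states, giving maximum string length 3.
Counting accepting paths from s2 by length: 3 of length 1, 1 of length 2, 2 of length 3. Total 6.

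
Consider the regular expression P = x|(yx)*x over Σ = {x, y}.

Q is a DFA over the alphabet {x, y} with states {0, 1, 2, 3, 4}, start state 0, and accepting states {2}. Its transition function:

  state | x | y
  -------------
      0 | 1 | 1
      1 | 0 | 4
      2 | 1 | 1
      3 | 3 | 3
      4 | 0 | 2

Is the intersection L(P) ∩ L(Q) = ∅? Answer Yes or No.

Yes

Converting the expression P to a DFA (subset construction, then merging equivalent states) gives the minimal DFA with states {p0, p1, p2, p3}, start state p0, accepting states {p1} and transitions p0: x→p1, y→p2; p1: x→p3, y→p3; p2: x→p0, y→p3; p3: x→p3, y→p3.
Exploring the product automaton P × Q from the start pair (p0, 0), following both machines on each input symbol, reaches 7 state pairs: (p0, 0), (p1, 1), (p2, 1), (p3, 0), (p3, 4), (p3, 1), (p3, 2).
P accepts in {p1} and Q accepts in {2}; no reachable pair has both components accepting, so no string drives both machines to acceptance simultaneously and L(P) ∩ L(Q) = ∅.
So no string is accepted by both, and the intersection is empty.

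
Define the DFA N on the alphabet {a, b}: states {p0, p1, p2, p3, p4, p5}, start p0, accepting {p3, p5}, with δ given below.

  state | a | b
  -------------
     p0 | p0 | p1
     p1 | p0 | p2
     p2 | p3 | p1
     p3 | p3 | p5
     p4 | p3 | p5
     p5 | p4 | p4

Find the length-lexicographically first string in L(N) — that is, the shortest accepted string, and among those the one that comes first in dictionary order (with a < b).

A breadth-first search from p0 reaches an accepting state first via the path p0 → p1 → p2 → p3 on input bba.
No string of length < 3 is accepted (BFS exhausts all shorter strings without reaching an accepting state), and bba is the lexicographically least accepting string of length 3.

bba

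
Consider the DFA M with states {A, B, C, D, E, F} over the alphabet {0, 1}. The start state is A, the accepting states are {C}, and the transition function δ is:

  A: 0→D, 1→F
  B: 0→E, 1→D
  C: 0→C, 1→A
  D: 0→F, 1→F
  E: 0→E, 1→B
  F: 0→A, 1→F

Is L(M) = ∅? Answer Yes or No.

The states reachable from the start state are {A, D, F}.
None of the accepting states {C} is reachable, so no string is accepted and L(M) = ∅.

Yes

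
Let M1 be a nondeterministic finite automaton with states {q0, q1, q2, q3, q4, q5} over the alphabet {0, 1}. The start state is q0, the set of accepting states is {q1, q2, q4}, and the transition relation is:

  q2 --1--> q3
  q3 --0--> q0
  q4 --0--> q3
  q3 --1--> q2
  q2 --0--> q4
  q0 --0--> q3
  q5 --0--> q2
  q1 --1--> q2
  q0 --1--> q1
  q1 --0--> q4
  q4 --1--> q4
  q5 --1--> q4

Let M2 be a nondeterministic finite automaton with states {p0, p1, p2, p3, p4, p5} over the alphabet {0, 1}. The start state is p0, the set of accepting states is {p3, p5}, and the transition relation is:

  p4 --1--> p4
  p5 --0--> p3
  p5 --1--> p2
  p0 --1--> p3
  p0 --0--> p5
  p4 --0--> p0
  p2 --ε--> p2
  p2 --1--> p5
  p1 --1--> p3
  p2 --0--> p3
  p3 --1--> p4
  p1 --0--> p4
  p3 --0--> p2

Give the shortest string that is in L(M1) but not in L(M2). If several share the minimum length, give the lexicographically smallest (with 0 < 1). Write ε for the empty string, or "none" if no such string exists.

01

The string 01 is accepted by M1 but not by M2.
No shorter string lies in the difference, and 01 is the lexicographically first length-2 string in L(M1) \ L(M2).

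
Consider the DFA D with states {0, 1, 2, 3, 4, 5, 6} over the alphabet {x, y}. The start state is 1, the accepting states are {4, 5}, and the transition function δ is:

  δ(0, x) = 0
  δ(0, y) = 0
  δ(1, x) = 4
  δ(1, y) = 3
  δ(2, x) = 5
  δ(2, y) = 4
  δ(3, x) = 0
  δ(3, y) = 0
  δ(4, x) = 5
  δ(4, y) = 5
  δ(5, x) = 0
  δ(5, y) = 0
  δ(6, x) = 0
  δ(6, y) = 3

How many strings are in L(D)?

3

The useful subgraph on states {1, 4, 5} is acyclic, so L(D) is finite; the longest accepting path visits 3 useful states, giving maximum string length 2.
Counting accepting paths from 1 by length: 1 of length 1, 2 of length 2. Total 3.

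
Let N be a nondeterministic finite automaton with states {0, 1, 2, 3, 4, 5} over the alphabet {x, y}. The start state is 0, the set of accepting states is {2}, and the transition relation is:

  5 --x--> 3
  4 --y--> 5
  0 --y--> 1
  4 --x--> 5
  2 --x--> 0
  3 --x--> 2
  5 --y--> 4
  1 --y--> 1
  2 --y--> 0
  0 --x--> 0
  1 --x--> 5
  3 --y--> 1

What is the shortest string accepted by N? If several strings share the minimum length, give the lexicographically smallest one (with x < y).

A breadth-first search from 0 reaches an accepting state first via the path 0 → 1 → 5 → 3 → 2 on input yxxx.
No string of length < 4 is accepted (BFS exhausts all shorter strings without reaching an accepting state), and yxxx is the lexicographically least accepting string of length 4.

yxxx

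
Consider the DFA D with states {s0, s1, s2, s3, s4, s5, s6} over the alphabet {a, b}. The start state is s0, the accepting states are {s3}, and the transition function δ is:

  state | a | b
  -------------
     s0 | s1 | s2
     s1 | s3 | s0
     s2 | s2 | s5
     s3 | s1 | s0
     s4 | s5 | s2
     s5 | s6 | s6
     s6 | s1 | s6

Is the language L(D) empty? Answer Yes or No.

No

The string aa is accepted: the run s0 → s1 → s3 ends in the accepting state s3.
Since at least one string is accepted, L(D) is not empty.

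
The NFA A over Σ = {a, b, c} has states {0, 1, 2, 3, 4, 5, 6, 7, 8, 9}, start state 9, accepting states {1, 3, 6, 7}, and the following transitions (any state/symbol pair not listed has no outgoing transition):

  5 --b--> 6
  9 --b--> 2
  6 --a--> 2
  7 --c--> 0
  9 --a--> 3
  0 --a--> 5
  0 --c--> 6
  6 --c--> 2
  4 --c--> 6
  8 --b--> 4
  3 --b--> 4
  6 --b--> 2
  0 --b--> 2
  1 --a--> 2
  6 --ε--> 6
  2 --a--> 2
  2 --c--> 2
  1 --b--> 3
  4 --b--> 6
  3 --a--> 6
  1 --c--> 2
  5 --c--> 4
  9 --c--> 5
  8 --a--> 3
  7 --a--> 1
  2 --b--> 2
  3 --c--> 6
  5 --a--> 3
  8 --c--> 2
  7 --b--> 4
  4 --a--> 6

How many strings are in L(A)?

The useful subgraph on states {3, 4, 5, 6, 9} is acyclic, so L(A) is finite; the longest accepting path visits 5 useful states, giving maximum string length 4.
Counting accepting paths from 9 by length: 1 of length 1, 4 of length 2, 8 of length 3, 3 of length 4. Total 16.

16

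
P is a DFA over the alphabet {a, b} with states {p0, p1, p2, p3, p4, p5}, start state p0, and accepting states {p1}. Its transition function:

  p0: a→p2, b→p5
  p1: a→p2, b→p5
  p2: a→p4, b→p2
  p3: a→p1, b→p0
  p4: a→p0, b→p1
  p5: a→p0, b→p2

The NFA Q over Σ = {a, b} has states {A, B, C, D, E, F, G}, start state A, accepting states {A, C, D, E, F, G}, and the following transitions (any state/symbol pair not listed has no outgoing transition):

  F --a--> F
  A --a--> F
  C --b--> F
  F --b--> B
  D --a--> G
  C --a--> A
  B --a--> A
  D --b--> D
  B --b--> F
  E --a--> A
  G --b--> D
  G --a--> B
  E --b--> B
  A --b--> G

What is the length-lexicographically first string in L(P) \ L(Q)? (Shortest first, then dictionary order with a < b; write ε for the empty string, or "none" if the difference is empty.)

The string aab is accepted by P but not by Q.
No shorter string lies in the difference, and aab is the lexicographically first length-3 string in L(P) \ L(Q).

aab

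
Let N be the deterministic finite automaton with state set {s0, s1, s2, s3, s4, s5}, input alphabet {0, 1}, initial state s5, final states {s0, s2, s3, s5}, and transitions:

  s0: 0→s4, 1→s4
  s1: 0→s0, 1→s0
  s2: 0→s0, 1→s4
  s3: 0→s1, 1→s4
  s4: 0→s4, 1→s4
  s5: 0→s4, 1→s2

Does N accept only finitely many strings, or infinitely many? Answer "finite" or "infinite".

finite

The useful states (reachable from s5 and able to reach an accepting state) are {s0, s2, s5}.
Restricted to these states the transition graph has no cycle, so every accepting path has bounded length and L is finite.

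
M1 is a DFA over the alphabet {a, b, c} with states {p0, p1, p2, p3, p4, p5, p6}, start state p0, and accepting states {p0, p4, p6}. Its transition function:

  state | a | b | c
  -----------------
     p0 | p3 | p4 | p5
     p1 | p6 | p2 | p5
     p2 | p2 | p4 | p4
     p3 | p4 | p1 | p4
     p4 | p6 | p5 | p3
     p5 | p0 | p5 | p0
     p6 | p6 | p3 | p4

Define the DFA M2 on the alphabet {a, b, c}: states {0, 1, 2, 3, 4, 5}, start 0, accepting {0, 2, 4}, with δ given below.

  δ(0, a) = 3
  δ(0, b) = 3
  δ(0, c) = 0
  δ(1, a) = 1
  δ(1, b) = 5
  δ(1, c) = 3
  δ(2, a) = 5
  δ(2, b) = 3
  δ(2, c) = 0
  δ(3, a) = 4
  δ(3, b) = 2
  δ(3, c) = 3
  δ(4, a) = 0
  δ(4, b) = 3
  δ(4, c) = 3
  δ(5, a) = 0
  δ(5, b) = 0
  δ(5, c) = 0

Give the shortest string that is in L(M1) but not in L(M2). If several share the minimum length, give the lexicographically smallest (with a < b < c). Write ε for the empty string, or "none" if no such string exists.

The string b is accepted by M1 but not by M2.
No shorter string lies in the difference, and b is the lexicographically first length-1 string in L(M1) \ L(M2).

b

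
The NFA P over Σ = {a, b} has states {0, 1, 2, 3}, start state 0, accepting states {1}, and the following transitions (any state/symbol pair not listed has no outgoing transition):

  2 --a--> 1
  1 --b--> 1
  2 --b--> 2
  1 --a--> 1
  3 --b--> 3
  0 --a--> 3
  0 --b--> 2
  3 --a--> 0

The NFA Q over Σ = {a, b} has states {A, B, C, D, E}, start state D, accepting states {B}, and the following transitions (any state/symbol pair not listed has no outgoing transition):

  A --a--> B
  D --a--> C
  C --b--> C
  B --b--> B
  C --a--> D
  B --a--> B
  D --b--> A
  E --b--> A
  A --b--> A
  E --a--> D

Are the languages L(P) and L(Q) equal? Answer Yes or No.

Exploring the product automaton P × Q from the start pair (0, D), following both machines on each input symbol, reaches 4 state pairs: (0, D), (3, C), (2, A), (1, B).
P accepts in {1} and Q accepts in {B}. In every reachable pair the two components are either both accepting — (1, B) — or both non-accepting, so no string is accepted by exactly one of the machines: L(P) \ L(Q) and L(Q) \ L(P) are both empty.
Hence every string is accepted by P iff it is accepted by Q, and the two languages coincide.

Yes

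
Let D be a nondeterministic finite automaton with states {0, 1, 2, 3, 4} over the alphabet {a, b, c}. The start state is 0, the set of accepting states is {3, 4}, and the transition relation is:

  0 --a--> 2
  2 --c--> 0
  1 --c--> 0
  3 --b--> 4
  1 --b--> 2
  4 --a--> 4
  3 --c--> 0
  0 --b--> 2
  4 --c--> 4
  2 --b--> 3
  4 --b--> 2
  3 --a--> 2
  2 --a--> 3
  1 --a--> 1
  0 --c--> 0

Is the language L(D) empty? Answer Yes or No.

No

The string aa is accepted: the run 0 → 2 → 3 ends in the accepting state 3.
Since at least one string is accepted, L(D) is not empty.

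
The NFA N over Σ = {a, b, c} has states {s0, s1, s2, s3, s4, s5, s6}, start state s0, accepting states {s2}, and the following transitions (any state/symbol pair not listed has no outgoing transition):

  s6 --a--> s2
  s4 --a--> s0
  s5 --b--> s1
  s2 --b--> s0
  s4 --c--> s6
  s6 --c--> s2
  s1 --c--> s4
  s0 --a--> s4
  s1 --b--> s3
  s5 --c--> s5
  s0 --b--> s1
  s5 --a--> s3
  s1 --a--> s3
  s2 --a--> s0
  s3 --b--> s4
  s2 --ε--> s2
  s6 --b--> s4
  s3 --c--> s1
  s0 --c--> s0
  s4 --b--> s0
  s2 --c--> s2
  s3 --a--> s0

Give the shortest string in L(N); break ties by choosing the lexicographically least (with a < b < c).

A breadth-first search from s0 reaches an accepting state first via the path s0 → s4 → s6 → s2 on input aca.
No string of length < 3 is accepted (BFS exhausts all shorter strings without reaching an accepting state), and aca is the lexicographically least accepting string of length 3.

aca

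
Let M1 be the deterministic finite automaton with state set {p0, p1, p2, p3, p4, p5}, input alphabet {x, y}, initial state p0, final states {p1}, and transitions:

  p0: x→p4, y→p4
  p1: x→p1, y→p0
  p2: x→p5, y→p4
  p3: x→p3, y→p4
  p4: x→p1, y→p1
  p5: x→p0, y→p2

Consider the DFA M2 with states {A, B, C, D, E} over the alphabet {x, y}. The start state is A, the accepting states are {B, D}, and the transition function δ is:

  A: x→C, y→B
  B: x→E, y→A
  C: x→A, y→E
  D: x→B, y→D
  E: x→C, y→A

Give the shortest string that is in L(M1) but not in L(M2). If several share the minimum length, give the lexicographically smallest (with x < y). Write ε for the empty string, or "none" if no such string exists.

xx

The string xx is accepted by M1 but not by M2.
No shorter string lies in the difference, and xx is the lexicographically first length-2 string in L(M1) \ L(M2).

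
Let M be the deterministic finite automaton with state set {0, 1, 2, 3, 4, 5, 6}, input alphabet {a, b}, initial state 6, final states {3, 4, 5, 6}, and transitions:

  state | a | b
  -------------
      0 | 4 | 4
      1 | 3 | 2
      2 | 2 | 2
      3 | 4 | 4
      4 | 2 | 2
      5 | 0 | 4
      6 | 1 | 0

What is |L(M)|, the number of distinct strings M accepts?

The useful subgraph on states {0, 1, 3, 4, 6} is acyclic, so L(M) is finite; the longest accepting path visits 4 useful states, giving maximum string length 3.
Counting accepting paths from 6 by length: 1 of length 0, 3 of length 2, 2 of length 3. Total 6.

6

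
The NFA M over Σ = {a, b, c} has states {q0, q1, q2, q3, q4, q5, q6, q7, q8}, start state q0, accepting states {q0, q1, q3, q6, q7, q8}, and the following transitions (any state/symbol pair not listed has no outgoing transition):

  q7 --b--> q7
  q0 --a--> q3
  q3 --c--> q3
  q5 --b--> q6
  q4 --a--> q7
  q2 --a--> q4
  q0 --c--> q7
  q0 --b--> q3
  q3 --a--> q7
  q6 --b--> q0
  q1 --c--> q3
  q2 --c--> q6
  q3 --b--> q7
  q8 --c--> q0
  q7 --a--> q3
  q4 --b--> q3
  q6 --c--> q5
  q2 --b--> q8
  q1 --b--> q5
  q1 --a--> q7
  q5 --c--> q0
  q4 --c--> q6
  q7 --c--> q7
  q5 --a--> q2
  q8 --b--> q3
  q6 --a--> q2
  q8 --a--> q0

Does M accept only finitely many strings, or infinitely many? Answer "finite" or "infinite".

State q3 is reachable from the start and can reach an accepting state, and it lies on the cycle q3 → q3.
Traversing that cycle any number of times yields accepted strings of unbounded length, so the language is infinite.

infinite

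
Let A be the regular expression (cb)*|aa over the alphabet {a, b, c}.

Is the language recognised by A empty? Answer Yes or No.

The empty string ε matches the expression, so it belongs to L(A).
Since L(A) contains at least one string, it is not empty.

No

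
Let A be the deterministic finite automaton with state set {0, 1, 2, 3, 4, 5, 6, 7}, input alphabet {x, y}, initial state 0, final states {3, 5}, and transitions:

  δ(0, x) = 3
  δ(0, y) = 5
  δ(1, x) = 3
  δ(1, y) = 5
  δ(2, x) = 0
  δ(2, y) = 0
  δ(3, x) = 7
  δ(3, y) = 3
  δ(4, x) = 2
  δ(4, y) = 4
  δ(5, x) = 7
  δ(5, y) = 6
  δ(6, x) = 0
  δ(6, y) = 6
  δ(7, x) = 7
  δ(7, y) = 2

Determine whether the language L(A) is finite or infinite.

State 3 is reachable from the start and can reach an accepting state, and it lies on the cycle 3 → 3.
Traversing that cycle any number of times yields accepted strings of unbounded length, so the language is infinite.

infinite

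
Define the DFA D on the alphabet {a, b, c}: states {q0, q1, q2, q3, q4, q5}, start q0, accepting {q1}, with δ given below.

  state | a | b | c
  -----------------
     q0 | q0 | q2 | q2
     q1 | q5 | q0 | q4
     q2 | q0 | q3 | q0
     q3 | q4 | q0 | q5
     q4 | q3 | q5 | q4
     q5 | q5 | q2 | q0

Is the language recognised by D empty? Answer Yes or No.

Yes

The states reachable from the start state are {q0, q2, q3, q4, q5}.
None of the accepting states {q1} is reachable, so no string is accepted and L(D) = ∅.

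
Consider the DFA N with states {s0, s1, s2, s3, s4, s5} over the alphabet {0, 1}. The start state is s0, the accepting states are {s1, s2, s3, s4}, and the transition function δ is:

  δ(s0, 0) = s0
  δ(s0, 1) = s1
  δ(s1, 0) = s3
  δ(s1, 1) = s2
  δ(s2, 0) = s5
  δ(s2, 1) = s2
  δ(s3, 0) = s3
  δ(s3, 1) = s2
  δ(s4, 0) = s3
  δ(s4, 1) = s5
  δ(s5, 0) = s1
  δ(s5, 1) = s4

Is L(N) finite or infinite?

infinite

State s0 is reachable from the start and can reach an accepting state, and it lies on the cycle s0 → s0.
Traversing that cycle any number of times yields accepted strings of unbounded length, so the language is infinite.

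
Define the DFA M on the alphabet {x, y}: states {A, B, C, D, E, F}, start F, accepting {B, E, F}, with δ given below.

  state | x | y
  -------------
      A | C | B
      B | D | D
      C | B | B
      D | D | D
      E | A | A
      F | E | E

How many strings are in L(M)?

The useful subgraph on states {A, B, C, E, F} is acyclic, so L(M) is finite; the longest accepting path visits 5 useful states, giving maximum string length 4.
Counting accepting paths from F by length: 1 of length 0, 2 of length 1, 4 of length 3, 8 of length 4. Total 15.

15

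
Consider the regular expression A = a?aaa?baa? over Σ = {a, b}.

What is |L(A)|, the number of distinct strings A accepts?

6

The expression has no Kleene star, so L(A) is finite. Expanding the alternatives gives {aaba, aaaba, aabaa, aaaaba, aaabaa, aaaabaa}.
That is 1 of length 4, 2 of length 5, 2 of length 6, 1 of length 7: 6 strings in all.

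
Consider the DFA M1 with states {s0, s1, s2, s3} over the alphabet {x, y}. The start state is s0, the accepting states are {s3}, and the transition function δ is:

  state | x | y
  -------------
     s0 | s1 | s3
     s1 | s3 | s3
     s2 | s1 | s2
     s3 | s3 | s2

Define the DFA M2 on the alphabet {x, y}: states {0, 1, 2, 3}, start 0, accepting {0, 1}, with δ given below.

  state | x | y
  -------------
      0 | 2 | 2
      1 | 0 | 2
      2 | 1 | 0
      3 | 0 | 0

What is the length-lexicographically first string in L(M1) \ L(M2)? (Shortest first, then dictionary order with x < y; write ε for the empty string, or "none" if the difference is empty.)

y

The string y is accepted by M1 but not by M2.
No shorter string lies in the difference, and y is the lexicographically first length-1 string in L(M1) \ L(M2).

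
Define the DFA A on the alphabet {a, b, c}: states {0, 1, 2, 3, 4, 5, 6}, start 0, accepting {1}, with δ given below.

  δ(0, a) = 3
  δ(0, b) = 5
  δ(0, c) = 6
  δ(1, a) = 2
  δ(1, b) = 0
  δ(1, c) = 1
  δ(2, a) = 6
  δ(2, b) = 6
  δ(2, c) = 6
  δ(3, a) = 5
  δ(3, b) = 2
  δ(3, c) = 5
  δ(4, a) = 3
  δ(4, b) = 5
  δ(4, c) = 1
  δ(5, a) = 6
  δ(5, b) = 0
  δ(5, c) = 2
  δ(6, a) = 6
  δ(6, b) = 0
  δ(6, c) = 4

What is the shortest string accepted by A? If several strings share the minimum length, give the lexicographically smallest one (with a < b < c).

A breadth-first search from 0 reaches an accepting state first via the path 0 → 6 → 4 → 1 on input ccc.
No string of length < 3 is accepted (BFS exhausts all shorter strings without reaching an accepting state), and ccc is the lexicographically least accepting string of length 3.

ccc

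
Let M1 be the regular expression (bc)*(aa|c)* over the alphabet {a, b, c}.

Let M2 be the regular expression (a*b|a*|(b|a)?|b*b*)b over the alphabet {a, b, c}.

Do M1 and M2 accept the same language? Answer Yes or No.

No

The empty string ε is accepted by M1 but rejected by M2.
So L(M1) ≠ L(M2).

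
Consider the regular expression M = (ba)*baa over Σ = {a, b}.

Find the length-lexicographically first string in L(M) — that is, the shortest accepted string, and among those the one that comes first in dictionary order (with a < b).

baa

By inspection of the expression, no string of length less than 3 matches, and baa is the lexicographically first match of length 3.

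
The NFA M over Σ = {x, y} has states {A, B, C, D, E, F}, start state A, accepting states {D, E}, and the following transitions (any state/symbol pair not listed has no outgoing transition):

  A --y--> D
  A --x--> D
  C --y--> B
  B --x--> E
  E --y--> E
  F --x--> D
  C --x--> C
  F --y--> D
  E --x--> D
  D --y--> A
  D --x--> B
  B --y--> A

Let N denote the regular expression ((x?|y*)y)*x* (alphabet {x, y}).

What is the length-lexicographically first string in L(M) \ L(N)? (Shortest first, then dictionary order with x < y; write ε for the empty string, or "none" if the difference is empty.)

The string xxxy is accepted by M but not by N.
No shorter string lies in the difference, and xxxy is the lexicographically first length-4 string in L(M) \ L(N).

xxxy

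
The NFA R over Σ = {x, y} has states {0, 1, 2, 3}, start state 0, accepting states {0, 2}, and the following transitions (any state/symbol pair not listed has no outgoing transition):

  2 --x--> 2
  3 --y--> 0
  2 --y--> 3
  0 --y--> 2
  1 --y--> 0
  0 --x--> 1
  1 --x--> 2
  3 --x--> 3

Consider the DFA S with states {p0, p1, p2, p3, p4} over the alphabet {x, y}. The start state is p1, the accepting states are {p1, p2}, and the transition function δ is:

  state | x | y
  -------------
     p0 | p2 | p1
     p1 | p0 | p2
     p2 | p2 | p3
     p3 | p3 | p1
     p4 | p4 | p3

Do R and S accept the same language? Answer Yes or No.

Yes

Exploring the product automaton R × S from the start pair (0, p1), following both machines on each input symbol, reaches 4 state pairs: (0, p1), (1, p0), (2, p2), (3, p3).
R accepts in {0, 2} and S accepts in {p1, p2}. In every reachable pair the two components are either both accepting — (0, p1), (2, p2) — or both non-accepting, so no string is accepted by exactly one of the machines: L(R) \ L(S) and L(S) \ L(R) are both empty.
Hence every string is accepted by R iff it is accepted by S, and the two languages coincide.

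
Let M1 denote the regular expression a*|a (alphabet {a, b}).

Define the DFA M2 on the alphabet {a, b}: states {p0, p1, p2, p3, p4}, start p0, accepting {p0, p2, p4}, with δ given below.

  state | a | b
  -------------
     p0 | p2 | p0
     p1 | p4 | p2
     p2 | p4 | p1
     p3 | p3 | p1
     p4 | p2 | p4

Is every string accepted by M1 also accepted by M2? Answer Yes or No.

Converting the expression M1 to a DFA (subset construction, then merging equivalent states) gives the minimal DFA with states {r0, r1}, start state r0, accepting states {r0} and transitions r0: a→r0, b→r1; r1: a→r1, b→r1.
Exploring the product automaton M1 × M2 from the start pair (r0, p0), following both machines on each input symbol, reaches 7 state pairs: (r0, p0), (r0, p2), (r1, p0), (r0, p4), (r1, p1), (r1, p2), (r1, p4).
M1 accepts in {r0} and M2 accepts in {p0, p2, p4}. The reachable pairs whose M1-component is accepting are (r0, p0), (r0, p2), (r0, p4); in each of them the M2-component is accepting too, so the product for L(M1) \ L(M2) (M1-component accepting, M2-component rejecting) has no reachable accepting pair and the difference is empty.
Hence every string in L(M1) is also in L(M2).

Yes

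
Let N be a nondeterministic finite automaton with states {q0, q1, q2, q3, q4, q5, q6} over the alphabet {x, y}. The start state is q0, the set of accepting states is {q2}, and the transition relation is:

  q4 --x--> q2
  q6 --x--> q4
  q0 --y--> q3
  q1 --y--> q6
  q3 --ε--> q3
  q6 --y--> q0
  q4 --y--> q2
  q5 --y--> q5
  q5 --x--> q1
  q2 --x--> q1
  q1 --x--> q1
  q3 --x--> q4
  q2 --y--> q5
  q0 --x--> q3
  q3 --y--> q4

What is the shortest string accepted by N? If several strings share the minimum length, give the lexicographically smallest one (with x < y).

A breadth-first search from q0 reaches an accepting state first via the path q0 → q3 → q4 → q2 on input xxx.
No string of length < 3 is accepted (BFS exhausts all shorter strings without reaching an accepting state), and xxx is the lexicographically least accepting string of length 3.

xxx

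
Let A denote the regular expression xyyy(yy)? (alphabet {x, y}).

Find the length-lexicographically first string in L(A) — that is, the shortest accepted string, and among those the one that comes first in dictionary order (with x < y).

By inspection of the expression, no string of length less than 4 matches, and xyyy is the lexicographically first match of length 4.

xyyy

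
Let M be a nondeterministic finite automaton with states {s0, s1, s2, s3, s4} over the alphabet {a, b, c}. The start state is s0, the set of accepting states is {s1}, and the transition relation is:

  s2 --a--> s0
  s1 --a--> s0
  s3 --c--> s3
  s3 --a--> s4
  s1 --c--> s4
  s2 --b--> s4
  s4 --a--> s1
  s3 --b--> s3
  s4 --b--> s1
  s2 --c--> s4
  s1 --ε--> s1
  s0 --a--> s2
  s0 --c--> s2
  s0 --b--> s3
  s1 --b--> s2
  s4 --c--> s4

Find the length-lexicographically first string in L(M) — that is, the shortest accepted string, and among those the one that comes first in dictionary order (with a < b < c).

aba

A breadth-first search from s0 reaches an accepting state first via the path s0 → s2 → s4 → s1 on input aba.
No string of length < 3 is accepted (BFS exhausts all shorter strings without reaching an accepting state), and aba is the lexicographically least accepting string of length 3.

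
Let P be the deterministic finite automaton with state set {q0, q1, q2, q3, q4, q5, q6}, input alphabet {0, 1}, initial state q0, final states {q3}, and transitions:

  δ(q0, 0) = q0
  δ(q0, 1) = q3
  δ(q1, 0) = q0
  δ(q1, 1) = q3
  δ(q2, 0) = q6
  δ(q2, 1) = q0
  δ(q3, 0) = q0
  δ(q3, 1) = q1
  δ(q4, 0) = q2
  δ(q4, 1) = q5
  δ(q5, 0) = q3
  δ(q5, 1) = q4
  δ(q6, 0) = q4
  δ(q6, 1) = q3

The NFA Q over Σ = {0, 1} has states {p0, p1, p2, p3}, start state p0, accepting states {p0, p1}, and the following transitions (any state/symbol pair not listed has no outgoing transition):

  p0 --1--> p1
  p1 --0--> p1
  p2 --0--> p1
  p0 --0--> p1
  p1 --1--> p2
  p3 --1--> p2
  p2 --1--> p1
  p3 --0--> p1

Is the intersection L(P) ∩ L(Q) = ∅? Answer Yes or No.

The string 1 is accepted by both P and Q.
Hence L(P) ∩ L(Q) ≠ ∅.

No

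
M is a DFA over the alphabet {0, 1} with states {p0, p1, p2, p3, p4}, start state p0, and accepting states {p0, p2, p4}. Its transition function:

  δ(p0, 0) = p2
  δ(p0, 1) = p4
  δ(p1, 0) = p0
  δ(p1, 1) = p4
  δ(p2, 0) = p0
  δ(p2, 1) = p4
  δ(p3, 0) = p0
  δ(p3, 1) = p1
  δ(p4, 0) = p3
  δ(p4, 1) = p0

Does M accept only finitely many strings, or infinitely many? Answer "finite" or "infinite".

infinite

State p0 is reachable from the start and can reach an accepting state, and it lies on the cycle p0 → p2 → p0.
Traversing that cycle any number of times yields accepted strings of unbounded length, so the language is infinite.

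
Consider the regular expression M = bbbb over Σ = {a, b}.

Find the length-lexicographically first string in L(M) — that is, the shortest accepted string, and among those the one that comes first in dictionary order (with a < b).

bbbb

By inspection of the expression, no string of length less than 4 matches, and bbbb is the lexicographically first match of length 4.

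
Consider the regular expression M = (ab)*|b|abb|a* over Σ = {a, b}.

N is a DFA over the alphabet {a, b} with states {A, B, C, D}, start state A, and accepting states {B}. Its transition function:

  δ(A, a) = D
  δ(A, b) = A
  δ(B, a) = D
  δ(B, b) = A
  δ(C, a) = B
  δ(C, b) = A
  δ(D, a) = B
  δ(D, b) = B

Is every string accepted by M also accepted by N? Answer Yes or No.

No

The empty string ε is in L(M) but not in L(N).
So L(M) ⊄ L(N).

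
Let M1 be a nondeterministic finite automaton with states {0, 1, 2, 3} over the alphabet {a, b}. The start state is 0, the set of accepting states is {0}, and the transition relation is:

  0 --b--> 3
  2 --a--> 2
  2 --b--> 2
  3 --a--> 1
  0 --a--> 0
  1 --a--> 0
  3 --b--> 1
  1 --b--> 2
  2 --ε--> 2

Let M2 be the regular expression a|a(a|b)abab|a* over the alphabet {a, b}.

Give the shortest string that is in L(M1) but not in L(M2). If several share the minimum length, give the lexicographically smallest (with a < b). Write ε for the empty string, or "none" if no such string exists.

The string baa is accepted by M1 but not by M2.
No shorter string lies in the difference, and baa is the lexicographically first length-3 string in L(M1) \ L(M2).

baa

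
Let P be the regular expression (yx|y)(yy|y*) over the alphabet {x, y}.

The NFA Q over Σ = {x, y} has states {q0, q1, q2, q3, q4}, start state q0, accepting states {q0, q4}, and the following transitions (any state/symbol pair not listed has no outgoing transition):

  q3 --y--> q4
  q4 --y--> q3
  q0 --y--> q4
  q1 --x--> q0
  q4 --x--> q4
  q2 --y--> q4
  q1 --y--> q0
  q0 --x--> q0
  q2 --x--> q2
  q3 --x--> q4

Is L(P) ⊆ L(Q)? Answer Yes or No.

No

The string yy is in L(P) but not in L(Q).
So L(P) ⊄ L(Q).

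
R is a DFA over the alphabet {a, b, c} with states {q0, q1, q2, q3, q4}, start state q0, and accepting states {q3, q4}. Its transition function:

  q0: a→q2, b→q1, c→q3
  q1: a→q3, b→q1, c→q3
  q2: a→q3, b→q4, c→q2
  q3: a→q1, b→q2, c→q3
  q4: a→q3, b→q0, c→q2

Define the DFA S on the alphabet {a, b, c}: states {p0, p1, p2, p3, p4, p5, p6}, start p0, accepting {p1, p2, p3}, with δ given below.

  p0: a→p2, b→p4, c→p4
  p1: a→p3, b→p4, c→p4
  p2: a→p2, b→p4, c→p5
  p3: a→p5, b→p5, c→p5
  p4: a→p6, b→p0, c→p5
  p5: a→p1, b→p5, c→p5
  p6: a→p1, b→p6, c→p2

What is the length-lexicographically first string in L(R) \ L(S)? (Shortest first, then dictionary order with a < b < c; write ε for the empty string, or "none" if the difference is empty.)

The string c is accepted by R but not by S.
No shorter string lies in the difference, and c is the lexicographically first length-1 string in L(R) \ L(S).

c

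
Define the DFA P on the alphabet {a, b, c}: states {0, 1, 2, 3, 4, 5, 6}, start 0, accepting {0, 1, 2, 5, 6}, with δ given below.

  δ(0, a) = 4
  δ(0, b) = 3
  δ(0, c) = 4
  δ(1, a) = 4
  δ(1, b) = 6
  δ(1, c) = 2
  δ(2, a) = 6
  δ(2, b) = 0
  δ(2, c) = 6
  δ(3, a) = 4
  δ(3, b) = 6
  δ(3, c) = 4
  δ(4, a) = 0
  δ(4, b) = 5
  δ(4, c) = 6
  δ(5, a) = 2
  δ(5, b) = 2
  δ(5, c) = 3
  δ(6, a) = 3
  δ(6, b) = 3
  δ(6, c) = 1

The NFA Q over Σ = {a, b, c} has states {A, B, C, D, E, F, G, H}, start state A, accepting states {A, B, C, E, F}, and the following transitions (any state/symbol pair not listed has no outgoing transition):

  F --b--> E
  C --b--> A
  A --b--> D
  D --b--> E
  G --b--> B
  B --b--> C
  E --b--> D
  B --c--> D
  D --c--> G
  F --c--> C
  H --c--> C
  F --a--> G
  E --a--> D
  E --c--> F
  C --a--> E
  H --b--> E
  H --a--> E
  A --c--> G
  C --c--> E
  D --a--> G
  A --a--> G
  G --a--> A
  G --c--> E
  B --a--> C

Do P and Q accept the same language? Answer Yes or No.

Exploring the product automaton P × Q from the start pair (0, A), following both machines on each input symbol, reaches 7 state pairs: (0, A), (4, G), (3, D), (5, B), (6, E), (2, C), (1, F).
P accepts in {0, 1, 2, 5, 6} and Q accepts in {A, B, C, E, F}. In every reachable pair the two components are either both accepting — (0, A), (5, B), (6, E), (2, C), (1, F) — or both non-accepting, so no string is accepted by exactly one of the machines: L(P) \ L(Q) and L(Q) \ L(P) are both empty.
Hence every string is accepted by P iff it is accepted by Q, and the two languages coincide.

Yes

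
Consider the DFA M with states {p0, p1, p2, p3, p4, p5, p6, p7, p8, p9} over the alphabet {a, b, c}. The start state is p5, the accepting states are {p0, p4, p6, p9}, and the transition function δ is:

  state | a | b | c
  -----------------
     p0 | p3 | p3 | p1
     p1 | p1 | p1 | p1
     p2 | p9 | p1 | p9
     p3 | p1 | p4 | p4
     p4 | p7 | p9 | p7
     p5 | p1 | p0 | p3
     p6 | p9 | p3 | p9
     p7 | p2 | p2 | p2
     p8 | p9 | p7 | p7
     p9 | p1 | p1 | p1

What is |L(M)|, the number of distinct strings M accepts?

The useful subgraph on states {p0, p2, p3, p4, p5, p7, p9} is acyclic, so L(M) is finite; the longest accepting path visits 7 useful states, giving maximum string length 6.
Counting accepting paths from p5 by length: 1 of length 1, 2 of length 2, 6 of length 3, 4 of length 4, 24 of length 5, 48 of length 6. Total 85.

85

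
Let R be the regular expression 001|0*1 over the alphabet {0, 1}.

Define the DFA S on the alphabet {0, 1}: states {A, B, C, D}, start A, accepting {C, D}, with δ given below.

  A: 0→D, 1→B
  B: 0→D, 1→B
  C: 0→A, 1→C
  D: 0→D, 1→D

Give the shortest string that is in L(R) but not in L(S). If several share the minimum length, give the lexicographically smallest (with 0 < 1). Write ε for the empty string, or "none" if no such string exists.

1

The string 1 is accepted by R but not by S.
No shorter string lies in the difference, and 1 is the lexicographically first length-1 string in L(R) \ L(S).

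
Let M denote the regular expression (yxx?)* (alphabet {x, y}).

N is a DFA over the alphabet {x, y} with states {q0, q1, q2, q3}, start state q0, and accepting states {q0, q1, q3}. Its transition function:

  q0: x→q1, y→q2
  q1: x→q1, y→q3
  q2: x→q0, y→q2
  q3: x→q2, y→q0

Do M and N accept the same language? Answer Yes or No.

The string yxxyx is accepted by M but rejected by N.
So L(M) ≠ L(N).

No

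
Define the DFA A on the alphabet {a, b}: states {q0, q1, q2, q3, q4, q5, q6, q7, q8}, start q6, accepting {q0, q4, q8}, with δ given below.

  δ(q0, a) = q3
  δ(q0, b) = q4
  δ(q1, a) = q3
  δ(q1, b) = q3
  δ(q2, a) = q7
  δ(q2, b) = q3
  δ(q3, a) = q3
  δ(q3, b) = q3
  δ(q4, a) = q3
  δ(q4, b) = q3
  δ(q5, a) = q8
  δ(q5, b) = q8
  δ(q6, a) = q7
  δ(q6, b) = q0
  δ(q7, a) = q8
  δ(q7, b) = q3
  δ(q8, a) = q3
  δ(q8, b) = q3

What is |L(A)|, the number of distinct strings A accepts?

The useful subgraph on states {q0, q4, q6, q7, q8} is acyclic, so L(A) is finite; the longest accepting path visits 3 useful states, giving maximum string length 2.
Counting accepting paths from q6 by length: 1 of length 1, 2 of length 2. Total 3.

3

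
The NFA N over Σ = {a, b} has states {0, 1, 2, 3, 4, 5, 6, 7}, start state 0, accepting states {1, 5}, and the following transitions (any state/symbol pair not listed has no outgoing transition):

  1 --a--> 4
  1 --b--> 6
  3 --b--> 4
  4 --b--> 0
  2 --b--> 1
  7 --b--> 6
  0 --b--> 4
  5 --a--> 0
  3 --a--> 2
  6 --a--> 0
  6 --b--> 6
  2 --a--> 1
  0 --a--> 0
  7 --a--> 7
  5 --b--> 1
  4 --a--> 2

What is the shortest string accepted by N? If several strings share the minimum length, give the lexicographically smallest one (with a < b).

A breadth-first search from 0 reaches an accepting state first via the path 0 → 4 → 2 → 1 on input baa.
No string of length < 3 is accepted (BFS exhausts all shorter strings without reaching an accepting state), and baa is the lexicographically least accepting string of length 3.

baa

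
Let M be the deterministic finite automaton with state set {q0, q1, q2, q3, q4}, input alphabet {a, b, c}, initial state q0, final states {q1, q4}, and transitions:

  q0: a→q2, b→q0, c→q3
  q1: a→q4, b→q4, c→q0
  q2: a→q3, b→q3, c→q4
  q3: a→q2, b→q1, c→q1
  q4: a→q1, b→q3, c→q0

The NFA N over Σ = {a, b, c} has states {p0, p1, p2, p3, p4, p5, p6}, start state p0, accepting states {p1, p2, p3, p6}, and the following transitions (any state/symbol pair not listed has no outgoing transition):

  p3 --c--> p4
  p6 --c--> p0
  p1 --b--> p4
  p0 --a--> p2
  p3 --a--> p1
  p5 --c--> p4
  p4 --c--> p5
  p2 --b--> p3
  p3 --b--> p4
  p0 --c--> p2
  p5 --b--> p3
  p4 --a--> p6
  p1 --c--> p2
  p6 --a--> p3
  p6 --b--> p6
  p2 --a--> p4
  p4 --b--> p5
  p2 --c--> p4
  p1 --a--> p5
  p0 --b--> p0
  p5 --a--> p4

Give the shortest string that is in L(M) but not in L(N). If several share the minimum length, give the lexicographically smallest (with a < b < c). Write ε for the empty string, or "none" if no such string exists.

The string ac is accepted by M but not by N.
No shorter string lies in the difference, and ac is the lexicographically first length-2 string in L(M) \ L(N).

ac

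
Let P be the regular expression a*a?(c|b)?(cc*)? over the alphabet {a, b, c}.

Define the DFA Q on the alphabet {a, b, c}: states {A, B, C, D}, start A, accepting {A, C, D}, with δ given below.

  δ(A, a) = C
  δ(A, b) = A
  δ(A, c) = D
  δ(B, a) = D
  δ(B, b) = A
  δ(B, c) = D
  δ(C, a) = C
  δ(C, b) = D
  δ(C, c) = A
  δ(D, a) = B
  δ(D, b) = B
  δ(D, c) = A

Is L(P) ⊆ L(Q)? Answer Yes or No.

Converting the expression P to a DFA (subset construction, then merging equivalent states) gives the minimal DFA with states {p0, p1, p2}, start state p0, accepting states {p0, p1} and transitions p0: a→p0, b→p1, c→p1; p1: a→p2, b→p2, c→p1; p2: a→p2, b→p2, c→p2.
Exploring the product automaton P × Q from the start pair (p0, A), following both machines on each input symbol, reaches 8 state pairs: (p0, A), (p0, C), (p1, A), (p1, D), (p2, C), (p2, A), (p2, B), (p2, D).
P accepts in {p0, p1} and Q accepts in {A, C, D}. The reachable pairs whose P-component is accepting are (p0, A), (p0, C), (p1, A), (p1, D); in each of them the Q-component is accepting too, so the product for L(P) \ L(Q) (P-component accepting, Q-component rejecting) has no reachable accepting pair and the difference is empty.
Hence every string in L(P) is also in L(Q).

Yes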